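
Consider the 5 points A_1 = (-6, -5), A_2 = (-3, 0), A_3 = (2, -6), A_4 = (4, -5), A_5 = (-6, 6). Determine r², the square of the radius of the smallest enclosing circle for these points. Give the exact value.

55.25

The minimum enclosing circle of a finite set is fixed by two of the points (as a diameter) or three (as a circumcircle).
The farthest pair is A_4–A_5 with squared distance 221. The circle on this segment as diameter has centre (-1, 0.5) and r² = 221/4 = 55.25.
Check A_1: distance² to centre = 55.25 ≤ 55.25, so it lies inside.
All remaining points lie in this disk, and no smaller disk contains both endpoints, so this is the minimum enclosing circle.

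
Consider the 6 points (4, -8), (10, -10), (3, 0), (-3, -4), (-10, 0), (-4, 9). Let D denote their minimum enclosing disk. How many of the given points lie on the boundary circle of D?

By Welzl's lemma the MEC is supported by two points (diametrically opposite) or three points (on a circumcircle).
The minimum enclosing circle is determined by three boundary points: (10, -10), (-10, 0), (-4, 9).
Their circumcentre is (1.8125, -1.375) with r² = 141.42578125.
The farthest remaining point (4, -8) is at distance² 48.67578125 ≤ 141.42578125.
The points at distance exactly r from the centre are (10, -10), (-10, 0), (-4, 9) — 3 points.

3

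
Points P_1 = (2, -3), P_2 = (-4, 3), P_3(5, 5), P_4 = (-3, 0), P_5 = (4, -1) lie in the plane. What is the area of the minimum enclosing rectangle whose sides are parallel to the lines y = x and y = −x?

78

In coordinates u = x + y, v = x − y the rectangle is axis-aligned; the map (x,y)→(u,v) scales areas by 2.
u-values: -1, -1, 10, -3, 3; range = 10 − (-3) = 13.
v-values: 5, -7, 0, -3, 5; range = 5 − (-7) = 12.
Area = (13 × 12) / 2 = 78.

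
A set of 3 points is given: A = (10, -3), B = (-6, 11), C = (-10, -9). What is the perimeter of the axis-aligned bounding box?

80

Width = max x − min x = 10 − (-10) = 20.
Height = max y − min y = 11 − (-9) = 20.
Perimeter = 2(20 + 20) = 80.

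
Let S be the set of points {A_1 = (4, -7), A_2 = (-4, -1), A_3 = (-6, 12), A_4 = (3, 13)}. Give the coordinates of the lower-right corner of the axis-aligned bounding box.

(4, -7)

x-range [-6, 4], y-range [-7, 13].
The lower-right corner is (4, -7).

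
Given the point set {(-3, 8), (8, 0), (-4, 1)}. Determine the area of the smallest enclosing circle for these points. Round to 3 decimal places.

145.801

Call the three points A, B, C in the order given.
Side lengths²: AB² = 185, AC² = 50, BC² = 145.
Since AB² = 185 < 145 + 50 = 195, the triangle is acute, so the smallest enclosing circle is the circumcircle.
Circumcentre = (77/34, 125/34), r² = 26825/578.
Area = π·r² = π·26825/578 ≈ 145.801.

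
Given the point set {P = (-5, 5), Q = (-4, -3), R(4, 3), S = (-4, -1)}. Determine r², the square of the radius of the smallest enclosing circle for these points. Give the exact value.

5525/196

By Welzl's lemma the MEC is supported by two points (diametrically opposite) or three points (on a circumcircle).
The minimum enclosing circle is determined by three boundary points: P, Q, R.
Their circumcentre is (-15/14, 10/7) with r² = 5525/196.
The farthest remaining point S is at distance² 2837/196 ≤ 5525/196.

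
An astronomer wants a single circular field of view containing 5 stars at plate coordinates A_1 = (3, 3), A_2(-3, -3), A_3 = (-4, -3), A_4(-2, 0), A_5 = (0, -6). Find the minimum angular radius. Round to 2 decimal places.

4.86

The minimum enclosing circle is determined by three boundary points: A_1, A_3, A_5.
Their circumcentre is (0.5, -7/6) with r² = 425/18.
The farthest remaining point A_2 is at distance² 281/18 ≤ 425/18.
r = √(425/18) ≈ 4.86.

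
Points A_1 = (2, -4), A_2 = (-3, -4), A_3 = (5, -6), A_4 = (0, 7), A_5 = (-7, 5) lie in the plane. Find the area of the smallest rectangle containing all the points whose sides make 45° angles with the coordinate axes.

In coordinates u = x + y, v = x − y the rectangle is axis-aligned; the map (x,y)→(u,v) scales areas by 2.
u-values: -2, -7, -1, 7, -2; range = 7 − (-7) = 14.
v-values: 6, 1, 11, -7, -12; range = 11 − (-12) = 23.
Area = (14 × 23) / 2 = 161.

161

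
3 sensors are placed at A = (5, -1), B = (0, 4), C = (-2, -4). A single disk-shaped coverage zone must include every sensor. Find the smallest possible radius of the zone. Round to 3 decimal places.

Side lengths²: AB² = 50, AC² = 58, BC² = 68.
Since BC² = 68 < 58 + 50 = 108, the triangle is acute, so the smallest enclosing circle is the circumcircle.
Circumcentre = (0.6, -0.4), r² = 19.72.
r = √(19.72) ≈ 4.441.

4.441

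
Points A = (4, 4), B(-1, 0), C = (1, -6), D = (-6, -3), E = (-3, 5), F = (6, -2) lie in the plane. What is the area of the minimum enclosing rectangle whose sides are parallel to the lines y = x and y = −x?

136

In coordinates u = x + y, v = x − y the rectangle is axis-aligned; the map (x,y)→(u,v) scales areas by 2.
u-values: 8, -1, -5, -9, 2, 4; range = 8 − (-9) = 17.
v-values: 0, -1, 7, -3, -8, 8; range = 8 − (-8) = 16.
Area = (17 × 16) / 2 = 136.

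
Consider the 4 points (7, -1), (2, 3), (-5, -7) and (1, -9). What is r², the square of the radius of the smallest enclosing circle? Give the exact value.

30545/676

The minimum enclosing circle of a finite set is fixed by two of the points (as a diameter) or three (as a circumcircle).
The minimum enclosing circle is determined by three boundary points: (7, -1), (2, 3), (-5, -7).
Their circumcentre is (21/26, -47/13) with r² = 30545/676.
The farthest remaining point (1, -9) is at distance² 19625/676 ≤ 30545/676.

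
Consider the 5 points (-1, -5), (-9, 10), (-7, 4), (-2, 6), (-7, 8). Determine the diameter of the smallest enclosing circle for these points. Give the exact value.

17

The minimum enclosing circle of a finite set is fixed by two of the points (as a diameter) or three (as a circumcircle).
The farthest pair is (-1, -5)–(-9, 10) with squared distance 289. The circle on this segment as diameter has centre (-5, 2.5) and r² = 289/4 = 72.25.
Check (-7, 4): distance² to centre = 6.25 ≤ 72.25, so it lies inside.
All remaining points lie in this disk, and no smaller disk contains both endpoints, so this is the minimum enclosing circle.
Diameter = 2r = 2√(72.25) = 17.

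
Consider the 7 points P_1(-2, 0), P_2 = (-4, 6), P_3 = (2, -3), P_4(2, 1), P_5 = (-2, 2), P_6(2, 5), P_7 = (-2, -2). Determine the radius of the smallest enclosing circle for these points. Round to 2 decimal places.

The farthest pair is P_2–P_3 with squared distance 117. The circle on this segment as diameter has centre (-1, 1.5) and r² = 117/4 = 29.25.
Check P_1: distance² to centre = 3.25 ≤ 29.25, so it lies inside.
All remaining points lie in this disk, and no smaller disk contains both endpoints, so this is the minimum enclosing circle.
r = √(29.25) ≈ 5.41.

5.41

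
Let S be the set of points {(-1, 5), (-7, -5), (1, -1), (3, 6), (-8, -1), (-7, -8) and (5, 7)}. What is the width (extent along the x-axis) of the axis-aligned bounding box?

13

max x = 5, min x = -8, so width = 13.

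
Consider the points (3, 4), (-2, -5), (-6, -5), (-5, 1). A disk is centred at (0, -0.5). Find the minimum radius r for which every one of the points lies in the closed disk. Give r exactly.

7.5

The required radius is the distance from (0, -0.5) to the farthest point.
Squared distances: 29.25, 24.25, 56.25, 27.25.
Maximum is 56.25, attained at (-6, -5).
r = √(56.25) = 7.5.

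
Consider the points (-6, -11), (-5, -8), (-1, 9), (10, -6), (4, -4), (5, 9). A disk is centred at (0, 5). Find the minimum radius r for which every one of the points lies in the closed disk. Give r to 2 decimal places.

The required radius is the distance from (0, 5) to the farthest point.
Squared distances: 292, 194, 17, 221, 97, 41.
Maximum is 292, attained at (-6, -11).
r = √292 ≈ 17.09.

17.09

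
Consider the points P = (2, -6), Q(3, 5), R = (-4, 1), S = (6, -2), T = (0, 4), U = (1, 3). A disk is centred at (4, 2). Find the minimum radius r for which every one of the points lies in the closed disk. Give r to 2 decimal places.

8.25

The required radius is the distance from (4, 2) to the farthest point.
Squared distances: 68, 10, 65, 20, 20, 10.
Maximum is 68, attained at P.
r = √68 ≈ 8.25.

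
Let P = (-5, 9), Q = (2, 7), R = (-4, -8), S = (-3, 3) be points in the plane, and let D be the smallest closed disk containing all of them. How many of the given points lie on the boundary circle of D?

The minimum enclosing circle is determined by three boundary points: P, Q, R.
Their circumcentre is (-283/78, 43/78) with r² = 222865/3042.
The farthest remaining point S is at distance² 19441/3042 ≤ 222865/3042.
The points at distance exactly r from the centre are P, Q, R — 3 points.

3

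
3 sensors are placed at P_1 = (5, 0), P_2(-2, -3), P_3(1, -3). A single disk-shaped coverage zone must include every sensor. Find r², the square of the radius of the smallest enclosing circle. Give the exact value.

Side lengths²: P_1P_2² = 58, P_1P_3² = 25, P_2P_3² = 9.
Since P_1P_2² = 58 ≥ 25 + 9 = 34, the angle opposite P_1P_2 is not acute, so the smallest enclosing circle has P_1P_2 as diameter.
Centre = midpoint of P_1P_2 = (1.5, -1.5), r² = 58/4 = 14.5.

14.5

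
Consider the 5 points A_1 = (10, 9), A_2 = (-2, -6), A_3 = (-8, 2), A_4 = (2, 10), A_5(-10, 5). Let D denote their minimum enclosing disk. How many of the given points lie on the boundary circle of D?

3

A smallest enclosing disk is always determined by at most three of the input points on its boundary.
The minimum enclosing circle is determined by three boundary points: A_1, A_2, A_5.
Their circumcentre is (23/42, 179/42) with r² = 98605/882.
The farthest remaining point A_3 is at distance² 68953/882 ≤ 98605/882.
The points at distance exactly r from the centre are A_1, A_2, A_5 — 3 points.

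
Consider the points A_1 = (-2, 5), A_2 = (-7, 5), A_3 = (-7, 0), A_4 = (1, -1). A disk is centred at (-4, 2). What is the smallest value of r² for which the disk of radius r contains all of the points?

The required radius is the distance from (-4, 2) to the farthest point.
Squared distances: 13, 18, 13, 34.
Maximum is 34, attained at A_4.

34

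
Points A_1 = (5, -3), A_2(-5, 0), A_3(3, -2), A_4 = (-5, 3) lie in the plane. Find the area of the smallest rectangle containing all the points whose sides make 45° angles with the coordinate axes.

In coordinates u = x + y, v = x − y the rectangle is axis-aligned; the map (x,y)→(u,v) scales areas by 2.
u-values: 2, -5, 1, -2; range = 2 − (-5) = 7.
v-values: 8, -5, 5, -8; range = 8 − (-8) = 16.
Area = (7 × 16) / 2 = 56.

56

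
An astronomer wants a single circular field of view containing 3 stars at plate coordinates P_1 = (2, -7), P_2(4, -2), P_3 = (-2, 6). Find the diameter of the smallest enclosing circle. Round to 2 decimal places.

Side lengths²: P_1P_2² = 29, P_1P_3² = 185, P_2P_3² = 100.
Since P_1P_3² = 185 ≥ 100 + 29 = 129, the angle opposite P_1P_3 is not acute, so the smallest enclosing circle has P_1P_3 as diameter.
Centre = midpoint of P_1P_3 = (0, -0.5), r² = 185/4 = 46.25.
Diameter = 2r = 2√(46.25) ≈ 13.60.

13.60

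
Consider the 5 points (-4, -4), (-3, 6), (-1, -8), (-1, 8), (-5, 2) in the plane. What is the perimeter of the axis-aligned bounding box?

Width = max x − min x = -1 − (-5) = 4.
Height = max y − min y = 8 − (-8) = 16.
Perimeter = 2(4 + 16) = 40.

40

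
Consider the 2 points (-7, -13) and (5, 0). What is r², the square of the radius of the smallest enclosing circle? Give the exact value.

The smallest circle enclosing two points has them as diameter endpoints.
Centre = midpoint = (-1, -6.5); r² = |(-7, -13)−(5, 0)|²/4 = 313/4 = 78.25.

78.25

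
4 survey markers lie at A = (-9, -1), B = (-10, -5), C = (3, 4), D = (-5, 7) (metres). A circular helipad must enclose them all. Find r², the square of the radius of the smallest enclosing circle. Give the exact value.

The minimum enclosing circle of a finite set is fixed by two of the points (as a diameter) or three (as a circumcircle).
The farthest pair is B–C with squared distance 250. The circle on this segment as diameter has centre (-3.5, -0.5) and r² = 250/4 = 62.5.
Check A: distance² to centre = 30.5 ≤ 62.5, so it lies inside.
All remaining points lie in this disk, and no smaller disk contains both endpoints, so this is the minimum enclosing circle.

62.5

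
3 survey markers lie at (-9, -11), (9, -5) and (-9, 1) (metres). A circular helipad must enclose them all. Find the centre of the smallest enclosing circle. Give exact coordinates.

(-1, -5)

Call the three points A, B, C in the order given.
Side lengths²: AB² = 360, AC² = 144, BC² = 360.
Since BC² = 360 < 360 + 144 = 504, the triangle is acute, so the smallest enclosing circle is the circumcircle.
Circumcentre = (-1, -5), r² = 100.
Centre = (-1, -5).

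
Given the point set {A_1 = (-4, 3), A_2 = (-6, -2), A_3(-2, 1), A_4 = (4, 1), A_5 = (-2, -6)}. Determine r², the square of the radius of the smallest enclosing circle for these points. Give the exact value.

A smallest enclosing disk is always determined by at most three of the input points on its boundary.
The minimum enclosing circle is determined by three boundary points: A_2, A_4, A_5.
Their circumcentre is (-23/26, -23/26) with r² = 9265/338.
The farthest remaining point A_1 is at distance² 8381/338 ≤ 9265/338.

9265/338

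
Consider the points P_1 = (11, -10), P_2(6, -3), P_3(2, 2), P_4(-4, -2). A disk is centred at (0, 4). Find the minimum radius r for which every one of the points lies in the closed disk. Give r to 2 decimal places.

The required radius is the distance from (0, 4) to the farthest point.
Squared distances: 317, 85, 8, 52.
Maximum is 317, attained at P_1.
r = √317 ≈ 17.80.

17.80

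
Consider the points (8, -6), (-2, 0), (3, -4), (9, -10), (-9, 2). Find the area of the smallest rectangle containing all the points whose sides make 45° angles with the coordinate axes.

In coordinates u = x + y, v = x − y the rectangle is axis-aligned; the map (x,y)→(u,v) scales areas by 2.
u-values: 2, -2, -1, -1, -7; range = 2 − (-7) = 9.
v-values: 14, -2, 7, 19, -11; range = 19 − (-11) = 30.
Area = (9 × 30) / 2 = 135.

135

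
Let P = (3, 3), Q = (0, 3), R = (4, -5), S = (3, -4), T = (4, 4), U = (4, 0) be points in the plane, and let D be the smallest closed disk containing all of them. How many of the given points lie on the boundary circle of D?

3

A smallest enclosing disk is always determined by at most three of the input points on its boundary.
The minimum enclosing circle is determined by three boundary points: Q, R, T.
Their circumcentre is (3, -0.5) with r² = 21.25.
The farthest remaining point P is at distance² 12.25 ≤ 21.25.
The points at distance exactly r from the centre are Q, R, T — 3 points.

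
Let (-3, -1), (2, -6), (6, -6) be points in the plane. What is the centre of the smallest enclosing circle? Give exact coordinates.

(1.5, -3.5)

Call the three points A, B, C in the order given.
Side lengths²: AB² = 50, AC² = 106, BC² = 16.
Since AC² = 106 ≥ 50 + 16 = 66, the angle opposite AC is not acute, so the smallest enclosing circle has AC as diameter.
Centre = midpoint of AC = (1.5, -3.5), r² = 106/4 = 26.5.
Centre = (1.5, -3.5).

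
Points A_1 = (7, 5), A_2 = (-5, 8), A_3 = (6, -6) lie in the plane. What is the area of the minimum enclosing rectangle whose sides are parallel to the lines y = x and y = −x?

In coordinates u = x + y, v = x − y the rectangle is axis-aligned; the map (x,y)→(u,v) scales areas by 2.
u-values: 12, 3, 0; range = 12 − 0 = 12.
v-values: 2, -13, 12; range = 12 − (-13) = 25.
Area = (12 × 25) / 2 = 150.

150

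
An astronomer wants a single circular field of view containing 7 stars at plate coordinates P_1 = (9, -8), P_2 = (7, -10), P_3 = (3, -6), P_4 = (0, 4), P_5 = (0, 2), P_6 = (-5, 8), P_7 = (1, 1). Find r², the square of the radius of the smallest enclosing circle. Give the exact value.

The minimum enclosing circle of a finite set is fixed by two of the points (as a diameter) or three (as a circumcircle).
The farthest pair is P_2–P_6 with squared distance 468. The circle on this segment as diameter has centre (1, -1) and r² = 468/4 = 117.
Check P_1: distance² to centre = 113 ≤ 117, so it lies inside.
All remaining points lie in this disk, and no smaller disk contains both endpoints, so this is the minimum enclosing circle.

117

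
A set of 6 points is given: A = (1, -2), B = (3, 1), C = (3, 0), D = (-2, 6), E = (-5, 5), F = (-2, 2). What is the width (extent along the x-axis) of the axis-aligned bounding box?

max x = 3, min x = -5, so width = 8.

8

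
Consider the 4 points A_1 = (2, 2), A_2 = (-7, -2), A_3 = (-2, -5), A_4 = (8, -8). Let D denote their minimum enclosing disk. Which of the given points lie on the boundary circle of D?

The farthest pair is A_2–A_4 with squared distance 261. The circle on this segment as diameter has centre (0.5, -5) and r² = 261/4 = 65.25.
Check A_1: distance² to centre = 51.25 ≤ 65.25, so it lies inside.
All remaining points lie in this disk, and no smaller disk contains both endpoints, so this is the minimum enclosing circle.
The points at distance exactly r from the centre are A_2, A_4 — 2 points.

A_2, A_4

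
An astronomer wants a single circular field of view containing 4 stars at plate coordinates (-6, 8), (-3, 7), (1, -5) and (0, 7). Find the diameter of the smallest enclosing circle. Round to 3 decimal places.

14.765

By Welzl's lemma the MEC is supported by two points (diametrically opposite) or three points (on a circumcircle).
The farthest pair is (-6, 8)–(1, -5) with squared distance 218. The circle on this segment as diameter has centre (-2.5, 1.5) and r² = 218/4 = 54.5.
Check (-3, 7): distance² to centre = 30.5 ≤ 54.5, so it lies inside.
All remaining points lie in this disk, and no smaller disk contains both endpoints, so this is the minimum enclosing circle.
Diameter = 2r = 2√(54.5) ≈ 14.765.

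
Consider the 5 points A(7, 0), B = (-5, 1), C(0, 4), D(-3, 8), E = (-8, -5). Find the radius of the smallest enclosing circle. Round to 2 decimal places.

A smallest enclosing disk is always determined by at most three of the input points on its boundary.
The minimum enclosing circle is determined by three boundary points: A, D, E.
Their circumcentre is (-22/17, -2/17) with r² = 19885/289.
The farthest remaining point C is at distance² 5384/289 ≤ 19885/289.
r = √(19885/289) ≈ 8.29.

8.29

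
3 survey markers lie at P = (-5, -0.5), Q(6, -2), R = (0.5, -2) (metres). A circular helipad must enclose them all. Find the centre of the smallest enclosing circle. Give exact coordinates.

Side lengths²: PQ² = 123.25, PR² = 32.5, QR² = 30.25.
Since PQ² = 123.25 ≥ 32.5 + 30.25 = 62.75, the angle opposite PQ is not acute, so the smallest enclosing circle has PQ as diameter.
Centre = midpoint of PQ = (0.5, -1.25), r² = 123.25/4 = 30.8125.
Centre = (0.5, -1.25).

(0.5, -1.25)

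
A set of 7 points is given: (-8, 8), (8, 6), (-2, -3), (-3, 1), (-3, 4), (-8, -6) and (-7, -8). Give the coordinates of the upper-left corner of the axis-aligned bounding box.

x-range [-8, 8], y-range [-8, 8].
The upper-left corner is (-8, 8).

(-8, 8)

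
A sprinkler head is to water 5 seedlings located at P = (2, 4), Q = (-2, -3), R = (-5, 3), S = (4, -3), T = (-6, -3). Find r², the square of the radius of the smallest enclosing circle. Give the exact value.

By Welzl's lemma the MEC is supported by two points (diametrically opposite) or three points (on a circumcircle).
The minimum enclosing circle is determined by three boundary points: P, S, T.
Their circumcentre is (-1, -9/14) with r² = 5989/196.
The farthest remaining point R is at distance² 5737/196 ≤ 5989/196.

5989/196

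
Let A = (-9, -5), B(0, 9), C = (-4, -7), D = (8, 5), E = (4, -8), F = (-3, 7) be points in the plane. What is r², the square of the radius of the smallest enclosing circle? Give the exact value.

97.25

The minimum enclosing circle of a finite set is fixed by two of the points (as a diameter) or three (as a circumcircle).
The farthest pair is A–D with squared distance 389. The circle on this segment as diameter has centre (-0.5, 0) and r² = 389/4 = 97.25.
Check B: distance² to centre = 81.25 ≤ 97.25, so it lies inside.
All remaining points lie in this disk, and no smaller disk contains both endpoints, so this is the minimum enclosing circle.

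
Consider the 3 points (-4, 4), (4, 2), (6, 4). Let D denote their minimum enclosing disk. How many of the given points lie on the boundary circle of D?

Call the three points A, B, C in the order given.
Side lengths²: AB² = 68, AC² = 100, BC² = 8.
Since AC² = 100 ≥ 68 + 8 = 76, the angle opposite AC is not acute, so the smallest enclosing circle has AC as diameter.
Centre = midpoint of AC = (1, 4), r² = 100/4 = 25.
The points at distance exactly r from the centre are (-4, 4), (6, 4) — 2 points.

2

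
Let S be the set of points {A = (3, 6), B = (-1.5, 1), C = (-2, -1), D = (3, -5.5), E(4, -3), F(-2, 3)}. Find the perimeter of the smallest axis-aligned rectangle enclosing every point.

35

Width = max x − min x = 4 − (-2) = 6.
Height = max y − min y = 6 − (-5.5) = 11.5.
Perimeter = 2(6 + 11.5) = 35.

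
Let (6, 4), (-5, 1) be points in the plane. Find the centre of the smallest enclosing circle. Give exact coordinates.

(0.5, 2.5)

The smallest circle enclosing two points has them as diameter endpoints.
Centre = midpoint = (0.5, 2.5); r² = |(6, 4)−(-5, 1)|²/4 = 130/4 = 32.5.
Centre = (0.5, 2.5).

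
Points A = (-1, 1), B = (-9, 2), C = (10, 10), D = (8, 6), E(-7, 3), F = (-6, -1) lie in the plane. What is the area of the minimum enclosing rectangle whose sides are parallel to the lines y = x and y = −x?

175.5

In coordinates u = x + y, v = x − y the rectangle is axis-aligned; the map (x,y)→(u,v) scales areas by 2.
u-values: 0, -7, 20, 14, -4, -7; range = 20 − (-7) = 27.
v-values: -2, -11, 0, 2, -10, -5; range = 2 − (-11) = 13.
Area = (27 × 13) / 2 = 175.5.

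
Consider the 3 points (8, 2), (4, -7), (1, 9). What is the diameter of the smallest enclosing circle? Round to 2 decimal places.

16.28

Call the three points A, B, C in the order given.
Side lengths²: AB² = 97, AC² = 98, BC² = 265.
Since BC² = 265 ≥ 98 + 97 = 195, the angle opposite BC is not acute, so the smallest enclosing circle has BC as diameter.
Centre = midpoint of BC = (2.5, 1), r² = 265/4 = 66.25.
Diameter = 2r = 2√(66.25) ≈ 16.28.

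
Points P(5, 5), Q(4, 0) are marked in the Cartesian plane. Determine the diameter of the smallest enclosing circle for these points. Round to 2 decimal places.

5.10

The smallest circle enclosing two points has them as diameter endpoints.
Centre = midpoint = (4.5, 2.5); r² = |PQ|²/4 = 26/4 = 6.5.
Diameter = 2r = 2√(6.5) ≈ 5.10.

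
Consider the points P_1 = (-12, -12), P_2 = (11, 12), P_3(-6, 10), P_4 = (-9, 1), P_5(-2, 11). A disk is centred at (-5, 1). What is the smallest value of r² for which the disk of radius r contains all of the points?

377

The required radius is the distance from (-5, 1) to the farthest point.
Squared distances: 218, 377, 82, 16, 109.
Maximum is 377, attained at P_2.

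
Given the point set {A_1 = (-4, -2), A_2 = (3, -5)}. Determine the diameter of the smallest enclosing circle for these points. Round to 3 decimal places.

The smallest circle enclosing two points has them as diameter endpoints.
Centre = midpoint = (-0.5, -3.5); r² = |A_1A_2|²/4 = 58/4 = 14.5.
Diameter = 2r = 2√(14.5) ≈ 7.616.

7.616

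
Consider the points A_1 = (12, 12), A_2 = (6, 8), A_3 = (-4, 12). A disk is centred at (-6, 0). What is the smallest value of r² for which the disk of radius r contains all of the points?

The required radius is the distance from (-6, 0) to the farthest point.
Squared distances: 468, 208, 148.
Maximum is 468, attained at A_1.

468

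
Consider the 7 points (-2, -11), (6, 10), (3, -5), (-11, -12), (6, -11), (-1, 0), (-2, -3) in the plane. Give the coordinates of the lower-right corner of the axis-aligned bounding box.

(6, -12)

x-range [-11, 6], y-range [-12, 10].
The lower-right corner is (6, -12).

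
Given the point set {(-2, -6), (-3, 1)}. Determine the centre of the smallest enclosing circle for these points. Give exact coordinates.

(-2.5, -2.5)

The smallest circle enclosing two points has them as diameter endpoints.
Centre = midpoint = (-2.5, -2.5); r² = |(-2, -6)−(-3, 1)|²/4 = 50/4 = 12.5.
Centre = (-2.5, -2.5).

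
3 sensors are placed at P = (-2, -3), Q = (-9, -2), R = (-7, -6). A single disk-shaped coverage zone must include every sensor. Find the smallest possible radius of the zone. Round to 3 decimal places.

3.546

Side lengths²: PQ² = 50, PR² = 34, QR² = 20.
Since PQ² = 50 < 34 + 20 = 54, the triangle is acute, so the smallest enclosing circle is the circumcircle.
Circumcentre = (-72/13, -36/13), r² = 2125/169.
r = √(2125/169) ≈ 3.546.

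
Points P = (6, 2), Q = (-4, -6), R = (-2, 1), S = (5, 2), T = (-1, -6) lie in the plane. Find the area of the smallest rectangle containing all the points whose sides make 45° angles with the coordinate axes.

72

In coordinates u = x + y, v = x − y the rectangle is axis-aligned; the map (x,y)→(u,v) scales areas by 2.
u-values: 8, -10, -1, 7, -7; range = 8 − (-10) = 18.
v-values: 4, 2, -3, 3, 5; range = 5 − (-3) = 8.
Area = (18 × 8) / 2 = 72.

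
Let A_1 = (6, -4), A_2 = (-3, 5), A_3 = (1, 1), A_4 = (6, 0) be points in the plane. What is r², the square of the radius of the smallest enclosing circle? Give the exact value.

By Welzl's lemma the MEC is supported by two points (diametrically opposite) or three points (on a circumcircle).
The farthest pair is A_1–A_2 with squared distance 162. The circle on this segment as diameter has centre (1.5, 0.5) and r² = 162/4 = 40.5.
Check A_3: distance² to centre = 0.5 ≤ 40.5, so it lies inside.
All remaining points lie in this disk, and no smaller disk contains both endpoints, so this is the minimum enclosing circle.

40.5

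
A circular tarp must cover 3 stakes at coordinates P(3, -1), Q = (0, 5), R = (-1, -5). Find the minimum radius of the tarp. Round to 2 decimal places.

5.02

Side lengths²: PQ² = 45, PR² = 32, QR² = 101.
Since QR² = 101 ≥ 45 + 32 = 77, the angle opposite QR is not acute, so the smallest enclosing circle has QR as diameter.
Centre = midpoint of QR = (-0.5, 0), r² = 101/4 = 25.25.
r = √(25.25) ≈ 5.02.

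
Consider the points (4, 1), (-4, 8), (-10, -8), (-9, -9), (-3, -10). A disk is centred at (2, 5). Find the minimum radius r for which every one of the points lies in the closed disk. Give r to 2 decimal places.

The required radius is the distance from (2, 5) to the farthest point.
Squared distances: 20, 45, 313, 317, 250.
Maximum is 317, attained at (-9, -9).
r = √317 ≈ 17.80.

17.80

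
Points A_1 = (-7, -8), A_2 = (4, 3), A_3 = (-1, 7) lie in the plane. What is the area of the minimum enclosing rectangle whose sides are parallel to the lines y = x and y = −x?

In coordinates u = x + y, v = x − y the rectangle is axis-aligned; the map (x,y)→(u,v) scales areas by 2.
u-values: -15, 7, 6; range = 7 − (-15) = 22.
v-values: 1, 1, -8; range = 1 − (-8) = 9.
Area = (22 × 9) / 2 = 99.

99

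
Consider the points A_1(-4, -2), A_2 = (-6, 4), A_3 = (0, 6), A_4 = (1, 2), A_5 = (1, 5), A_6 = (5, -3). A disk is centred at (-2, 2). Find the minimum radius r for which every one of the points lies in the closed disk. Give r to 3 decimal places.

8.602

The required radius is the distance from (-2, 2) to the farthest point.
Squared distances: 20, 20, 20, 9, 18, 74.
Maximum is 74, attained at A_6.
r = √74 ≈ 8.602.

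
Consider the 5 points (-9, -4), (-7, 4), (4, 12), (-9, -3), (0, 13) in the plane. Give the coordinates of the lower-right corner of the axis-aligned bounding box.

(4, -4)

x-range [-9, 4], y-range [-4, 13].
The lower-right corner is (4, -4).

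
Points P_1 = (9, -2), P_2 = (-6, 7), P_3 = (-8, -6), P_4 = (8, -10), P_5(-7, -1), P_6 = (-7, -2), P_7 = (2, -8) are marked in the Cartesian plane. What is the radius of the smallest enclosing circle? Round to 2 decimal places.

11.01

The minimum enclosing circle of a finite set is fixed by two of the points (as a diameter) or three (as a circumcircle).
The farthest pair is P_2–P_4 with squared distance 485. The circle on this segment as diameter has centre (1, -1.5) and r² = 485/4 = 121.25.
Check P_1: distance² to centre = 64.25 ≤ 121.25, so it lies inside.
All remaining points lie in this disk, and no smaller disk contains both endpoints, so this is the minimum enclosing circle.
r = √(121.25) ≈ 11.01.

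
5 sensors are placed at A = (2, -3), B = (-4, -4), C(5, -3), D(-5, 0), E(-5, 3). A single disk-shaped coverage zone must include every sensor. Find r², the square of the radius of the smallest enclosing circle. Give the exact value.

34

By Welzl's lemma the MEC is supported by two points (diametrically opposite) or three points (on a circumcircle).
The farthest pair is C–E with squared distance 136. The circle on this segment as diameter has centre (0, 0) and r² = 136/4 = 34.
Check A: distance² to centre = 13 ≤ 34, so it lies inside.
All remaining points lie in this disk, and no smaller disk contains both endpoints, so this is the minimum enclosing circle.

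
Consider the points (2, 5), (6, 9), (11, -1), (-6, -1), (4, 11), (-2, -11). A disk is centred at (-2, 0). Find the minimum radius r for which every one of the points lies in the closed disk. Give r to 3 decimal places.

The required radius is the distance from (-2, 0) to the farthest point.
Squared distances: 41, 145, 170, 17, 157, 121.
Maximum is 170, attained at (11, -1).
r = √170 ≈ 13.038.

13.038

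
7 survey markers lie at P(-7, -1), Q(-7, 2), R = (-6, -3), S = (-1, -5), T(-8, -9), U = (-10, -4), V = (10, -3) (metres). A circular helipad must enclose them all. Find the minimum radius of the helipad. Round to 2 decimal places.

10.01

The minimum enclosing circle of a finite set is fixed by two of the points (as a diameter) or three (as a circumcircle).
The farthest pair is U–V with squared distance 401. The circle on this segment as diameter has centre (0, -3.5) and r² = 401/4 = 100.25.
Check P: distance² to centre = 55.25 ≤ 100.25, so it lies inside.
All remaining points lie in this disk, and no smaller disk contains both endpoints, so this is the minimum enclosing circle.
r = √(100.25) ≈ 10.01.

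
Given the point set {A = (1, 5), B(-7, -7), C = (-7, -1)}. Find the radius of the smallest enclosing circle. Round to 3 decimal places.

Side lengths²: AB² = 208, AC² = 100, BC² = 36.
Since AB² = 208 ≥ 100 + 36 = 136, the angle opposite AB is not acute, so the smallest enclosing circle has AB as diameter.
Centre = midpoint of AB = (-3, -1), r² = 208/4 = 52.
r = √52 ≈ 7.211.

7.211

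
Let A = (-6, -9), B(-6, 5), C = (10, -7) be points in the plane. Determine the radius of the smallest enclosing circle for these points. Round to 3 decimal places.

Side lengths²: AB² = 196, AC² = 260, BC² = 400.
Since BC² = 400 < 260 + 196 = 456, the triangle is acute, so the smallest enclosing circle is the circumcircle.
Circumcentre = (1.25, -2), r² = 101.5625.
r = √(101.5625) ≈ 10.078.

10.078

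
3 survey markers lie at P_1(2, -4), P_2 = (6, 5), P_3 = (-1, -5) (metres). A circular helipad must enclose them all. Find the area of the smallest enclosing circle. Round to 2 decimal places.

Side lengths²: P_1P_2² = 97, P_1P_3² = 10, P_2P_3² = 149.
Since P_2P_3² = 149 ≥ 97 + 10 = 107, the angle opposite P_2P_3 is not acute, so the smallest enclosing circle has P_2P_3 as diameter.
Centre = midpoint of P_2P_3 = (2.5, 0), r² = 149/4 = 37.25.
Area = π·r² = π·37.25 ≈ 117.02.

117.02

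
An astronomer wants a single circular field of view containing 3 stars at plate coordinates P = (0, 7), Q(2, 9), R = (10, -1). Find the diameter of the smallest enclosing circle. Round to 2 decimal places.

12.89

Side lengths²: PQ² = 8, PR² = 164, QR² = 164.
Since QR² = 164 < 164 + 8 = 172, the triangle is acute, so the smallest enclosing circle is the circumcircle.
Circumcentre = (49/9, 32/9), r² = 3362/81.
Diameter = 2r = 2√(3362/81) ≈ 12.89.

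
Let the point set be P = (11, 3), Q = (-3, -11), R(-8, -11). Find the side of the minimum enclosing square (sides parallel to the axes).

The bounding box has width 19 and height 14.
An axis-aligned square enclosing the set must have side ≥ max(width, height).
So the minimum side is max(19, 14) = 19.

19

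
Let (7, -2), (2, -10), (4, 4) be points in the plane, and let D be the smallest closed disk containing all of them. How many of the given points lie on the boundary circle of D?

2

Call the three points A, B, C in the order given.
Side lengths²: AB² = 89, AC² = 45, BC² = 200.
Since BC² = 200 ≥ 89 + 45 = 134, the angle opposite BC is not acute, so the smallest enclosing circle has BC as diameter.
Centre = midpoint of BC = (3, -3), r² = 200/4 = 50.
The points at distance exactly r from the centre are (2, -10), (4, 4) — 2 points.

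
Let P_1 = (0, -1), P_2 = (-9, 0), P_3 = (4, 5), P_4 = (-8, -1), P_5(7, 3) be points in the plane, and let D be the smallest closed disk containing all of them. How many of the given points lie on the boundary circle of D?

The minimum enclosing circle of a finite set is fixed by two of the points (as a diameter) or three (as a circumcircle).
The farthest pair is P_2–P_5 with squared distance 265. The circle on this segment as diameter has centre (-1, 1.5) and r² = 265/4 = 66.25.
Check P_1: distance² to centre = 7.25 ≤ 66.25, so it lies inside.
All remaining points lie in this disk, and no smaller disk contains both endpoints, so this is the minimum enclosing circle.
The points at distance exactly r from the centre are P_2, P_5 — 2 points.

2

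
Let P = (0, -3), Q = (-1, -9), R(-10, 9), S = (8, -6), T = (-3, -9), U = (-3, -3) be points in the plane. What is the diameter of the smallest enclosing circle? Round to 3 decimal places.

The minimum enclosing circle of a finite set is fixed by two of the points (as a diameter) or three (as a circumcircle).
The farthest pair is R–S with squared distance 549. The circle on this segment as diameter has centre (-1, 1.5) and r² = 549/4 = 137.25.
Check P: distance² to centre = 21.25 ≤ 137.25, so it lies inside.
All remaining points lie in this disk, and no smaller disk contains both endpoints, so this is the minimum enclosing circle.
Diameter = 2r = 2√(137.25) ≈ 23.431.

23.431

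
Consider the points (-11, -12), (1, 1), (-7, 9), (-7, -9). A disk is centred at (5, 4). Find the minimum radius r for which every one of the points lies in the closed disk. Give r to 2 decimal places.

The required radius is the distance from (5, 4) to the farthest point.
Squared distances: 512, 25, 169, 313.
Maximum is 512, attained at (-11, -12).
r = √512 ≈ 22.63.

22.63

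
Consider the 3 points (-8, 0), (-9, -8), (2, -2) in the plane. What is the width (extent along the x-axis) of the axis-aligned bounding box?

11

max x = 2, min x = -9, so width = 11.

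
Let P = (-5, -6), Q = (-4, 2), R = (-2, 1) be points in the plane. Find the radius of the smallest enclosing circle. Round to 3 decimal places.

Side lengths²: PQ² = 65, PR² = 58, QR² = 5.
Since PQ² = 65 ≥ 58 + 5 = 63, the angle opposite PQ is not acute, so the smallest enclosing circle has PQ as diameter.
Centre = midpoint of PQ = (-4.5, -2), r² = 65/4 = 16.25.
r = √(16.25) ≈ 4.031.

4.031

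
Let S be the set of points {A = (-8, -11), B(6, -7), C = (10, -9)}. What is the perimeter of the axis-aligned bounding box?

44

Width = max x − min x = 10 − (-8) = 18.
Height = max y − min y = -7 − (-11) = 4.
Perimeter = 2(18 + 4) = 44.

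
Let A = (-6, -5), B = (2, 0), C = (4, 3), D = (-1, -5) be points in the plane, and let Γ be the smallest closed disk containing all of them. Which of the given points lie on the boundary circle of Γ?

A, C

The minimum enclosing circle of a finite set is fixed by two of the points (as a diameter) or three (as a circumcircle).
The farthest pair is A–C with squared distance 164. The circle on this segment as diameter has centre (-1, -1) and r² = 164/4 = 41.
Check B: distance² to centre = 10 ≤ 41, so it lies inside.
All remaining points lie in this disk, and no smaller disk contains both endpoints, so this is the minimum enclosing circle.
The points at distance exactly r from the centre are A, C — 2 points.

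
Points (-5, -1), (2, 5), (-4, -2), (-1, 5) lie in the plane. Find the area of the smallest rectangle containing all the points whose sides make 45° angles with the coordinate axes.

In coordinates u = x + y, v = x − y the rectangle is axis-aligned; the map (x,y)→(u,v) scales areas by 2.
u-values: -6, 7, -6, 4; range = 7 − (-6) = 13.
v-values: -4, -3, -2, -6; range = -2 − (-6) = 4.
Area = (13 × 4) / 2 = 26.

26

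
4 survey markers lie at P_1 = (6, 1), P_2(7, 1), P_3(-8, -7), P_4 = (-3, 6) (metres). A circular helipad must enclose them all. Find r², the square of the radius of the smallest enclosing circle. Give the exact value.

140165/1922

The minimum enclosing circle of a finite set is fixed by two of the points (as a diameter) or three (as a circumcircle).
The minimum enclosing circle is determined by three boundary points: P_2, P_3, P_4.
Their circumcentre is (-55/62, -141/62) with r² = 140165/1922.
The farthest remaining point P_1 is at distance² 111769/1922 ≤ 140165/1922.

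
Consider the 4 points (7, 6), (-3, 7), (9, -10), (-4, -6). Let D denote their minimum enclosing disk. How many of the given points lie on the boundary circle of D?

2

A smallest enclosing disk is always determined by at most three of the input points on its boundary.
The farthest pair is (-3, 7)–(9, -10) with squared distance 433. The circle on this segment as diameter has centre (3, -1.5) and r² = 433/4 = 108.25.
Check (7, 6): distance² to centre = 72.25 ≤ 108.25, so it lies inside.
All remaining points lie in this disk, and no smaller disk contains both endpoints, so this is the minimum enclosing circle.
The points at distance exactly r from the centre are (-3, 7), (9, -10) — 2 points.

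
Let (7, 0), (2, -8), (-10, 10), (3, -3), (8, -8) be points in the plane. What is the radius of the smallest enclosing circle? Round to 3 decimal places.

12.728

The farthest pair is (-10, 10)–(8, -8) with squared distance 648. The circle on this segment as diameter has centre (-1, 1) and r² = 648/4 = 162.
Check (7, 0): distance² to centre = 65 ≤ 162, so it lies inside.
All remaining points lie in this disk, and no smaller disk contains both endpoints, so this is the minimum enclosing circle.
r = √162 ≈ 12.728.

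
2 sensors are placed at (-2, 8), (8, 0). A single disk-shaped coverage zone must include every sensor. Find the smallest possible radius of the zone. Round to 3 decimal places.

6.403

The smallest circle enclosing two points has them as diameter endpoints.
Centre = midpoint = (3, 4); r² = |(-2, 8)−(8, 0)|²/4 = 164/4 = 41.
r = √41 ≈ 6.403.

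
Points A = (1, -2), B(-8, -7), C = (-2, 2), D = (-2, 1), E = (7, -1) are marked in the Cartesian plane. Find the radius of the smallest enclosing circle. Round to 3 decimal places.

The minimum enclosing circle of a finite set is fixed by two of the points (as a diameter) or three (as a circumcircle).
The farthest pair is B–E with squared distance 261. The circle on this segment as diameter has centre (-0.5, -4) and r² = 261/4 = 65.25.
Check A: distance² to centre = 6.25 ≤ 65.25, so it lies inside.
All remaining points lie in this disk, and no smaller disk contains both endpoints, so this is the minimum enclosing circle.
r = √(65.25) ≈ 8.078.

8.078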